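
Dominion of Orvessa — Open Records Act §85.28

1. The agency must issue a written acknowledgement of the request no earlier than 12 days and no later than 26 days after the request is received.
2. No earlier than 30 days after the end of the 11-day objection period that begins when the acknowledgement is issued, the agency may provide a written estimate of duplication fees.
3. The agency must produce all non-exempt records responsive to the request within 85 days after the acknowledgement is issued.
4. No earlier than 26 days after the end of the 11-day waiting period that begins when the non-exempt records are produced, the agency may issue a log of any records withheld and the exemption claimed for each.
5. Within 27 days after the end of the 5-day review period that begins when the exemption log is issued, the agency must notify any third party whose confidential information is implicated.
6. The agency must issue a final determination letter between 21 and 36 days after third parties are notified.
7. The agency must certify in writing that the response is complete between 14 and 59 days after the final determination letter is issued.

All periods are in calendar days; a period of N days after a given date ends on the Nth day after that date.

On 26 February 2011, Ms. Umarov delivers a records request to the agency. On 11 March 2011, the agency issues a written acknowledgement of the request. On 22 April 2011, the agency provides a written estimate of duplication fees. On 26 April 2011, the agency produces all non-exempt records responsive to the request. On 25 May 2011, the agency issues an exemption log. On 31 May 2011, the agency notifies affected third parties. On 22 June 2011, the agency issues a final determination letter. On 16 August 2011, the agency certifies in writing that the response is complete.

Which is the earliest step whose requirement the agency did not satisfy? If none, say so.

Step 1: the window is 12–26 days after 26 February 2011 (when the request is received), so 10 March 2011 through 24 March 2011; done 11 March 2011 — within the window.
Step 2: the earliest permitted date is 30 days after 22 March 2011 (end of the 11-day objection period, which began when the acknowledgement is issued on 11 March 2011), i.e. 21 April 2011; done 22 April 2011 — permitted.
Step 3: 85 days after 11 March 2011 (when the acknowledgement is issued) is 4 June 2011; 26 April 2011 is within that limit.
Step 4: the earliest permitted date is 26 days after 7 May 2011 (end of the 11-day waiting period, which began when the non-exempt records are produced on 26 April 2011), i.e. 2 June 2011; 25 May 2011 is 8 days before the earliest permitted date.

Step 4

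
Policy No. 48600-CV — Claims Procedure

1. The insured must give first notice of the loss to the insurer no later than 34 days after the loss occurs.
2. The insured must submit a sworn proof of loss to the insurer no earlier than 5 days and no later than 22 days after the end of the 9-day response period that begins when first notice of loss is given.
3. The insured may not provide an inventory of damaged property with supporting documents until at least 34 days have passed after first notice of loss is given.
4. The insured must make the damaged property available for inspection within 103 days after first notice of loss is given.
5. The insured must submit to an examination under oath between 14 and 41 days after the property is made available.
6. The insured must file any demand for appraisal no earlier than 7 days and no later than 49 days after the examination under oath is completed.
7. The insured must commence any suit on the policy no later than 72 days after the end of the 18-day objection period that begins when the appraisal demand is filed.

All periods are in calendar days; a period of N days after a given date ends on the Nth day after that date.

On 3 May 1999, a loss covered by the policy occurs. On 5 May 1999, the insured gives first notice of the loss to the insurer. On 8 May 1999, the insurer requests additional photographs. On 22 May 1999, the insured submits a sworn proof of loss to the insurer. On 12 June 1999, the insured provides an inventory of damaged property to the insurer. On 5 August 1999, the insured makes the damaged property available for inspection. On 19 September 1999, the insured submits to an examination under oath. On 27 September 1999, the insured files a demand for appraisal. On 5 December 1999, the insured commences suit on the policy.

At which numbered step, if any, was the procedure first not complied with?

Step 5

Step 1: 34 days after 3 May 1999 (when the loss occurs) is 6 June 1999; done 5 May 1999 — timely.
Step 2: the window is 5–22 days after 14 May 1999 (end of the 9-day response period, which began when first notice of loss is given on 5 May 1999), so 19 May 1999 through 5 June 1999; done 22 May 1999, which is between those dates.
Step 3: the earliest permitted date is 34 days after 5 May 1999 (when first notice of loss is given), i.e. 8 June 1999; done 12 June 1999 — permitted.
Step 4: 103 days after 5 May 1999 (when first notice of loss is given) is 16 August 1999; completed 5 August 1999, before the deadline.
Step 5: the window is 14–41 days after 5 August 1999 (when the property is made available), so 19 August 1999 through 15 September 1999; done 19 September 1999 — 4 days after the window closed.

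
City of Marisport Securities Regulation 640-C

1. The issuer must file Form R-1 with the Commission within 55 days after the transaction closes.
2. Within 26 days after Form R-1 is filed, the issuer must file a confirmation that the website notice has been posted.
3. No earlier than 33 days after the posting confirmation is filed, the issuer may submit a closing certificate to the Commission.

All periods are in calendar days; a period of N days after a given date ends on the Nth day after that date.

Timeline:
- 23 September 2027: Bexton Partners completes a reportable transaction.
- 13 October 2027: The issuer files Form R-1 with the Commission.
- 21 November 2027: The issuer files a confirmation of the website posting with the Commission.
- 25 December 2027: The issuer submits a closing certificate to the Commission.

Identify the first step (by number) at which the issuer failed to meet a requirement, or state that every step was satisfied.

Step 2

(1) due by 23 September 2027 + 55 days = 17 November 2027; 13 October 2027 is within that limit.
(2) due by 13 October 2027 + 26 days = 8 November 2027; not done until 21 November 2027, 13 days after the deadline.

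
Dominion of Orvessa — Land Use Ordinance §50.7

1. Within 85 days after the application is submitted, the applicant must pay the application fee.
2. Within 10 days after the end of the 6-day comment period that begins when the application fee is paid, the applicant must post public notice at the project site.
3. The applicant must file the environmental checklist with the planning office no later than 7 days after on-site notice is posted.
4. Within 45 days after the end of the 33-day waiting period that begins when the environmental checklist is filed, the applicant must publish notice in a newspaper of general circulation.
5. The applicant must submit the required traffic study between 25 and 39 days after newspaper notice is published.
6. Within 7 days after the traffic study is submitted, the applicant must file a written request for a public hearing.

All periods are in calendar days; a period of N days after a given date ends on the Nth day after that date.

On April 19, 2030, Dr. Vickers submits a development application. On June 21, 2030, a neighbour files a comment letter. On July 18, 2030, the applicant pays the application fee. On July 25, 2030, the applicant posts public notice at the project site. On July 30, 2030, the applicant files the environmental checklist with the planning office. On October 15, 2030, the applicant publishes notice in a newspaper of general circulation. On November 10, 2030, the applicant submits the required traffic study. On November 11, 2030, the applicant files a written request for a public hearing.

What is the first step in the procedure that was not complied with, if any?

Step 1

Step 1 — counting 85 days from April 19, 2030 (when the application is submitted) gives a deadline of July 13, 2030; done July 18, 2030 — 5 days late.
That is the first point of non-compliance.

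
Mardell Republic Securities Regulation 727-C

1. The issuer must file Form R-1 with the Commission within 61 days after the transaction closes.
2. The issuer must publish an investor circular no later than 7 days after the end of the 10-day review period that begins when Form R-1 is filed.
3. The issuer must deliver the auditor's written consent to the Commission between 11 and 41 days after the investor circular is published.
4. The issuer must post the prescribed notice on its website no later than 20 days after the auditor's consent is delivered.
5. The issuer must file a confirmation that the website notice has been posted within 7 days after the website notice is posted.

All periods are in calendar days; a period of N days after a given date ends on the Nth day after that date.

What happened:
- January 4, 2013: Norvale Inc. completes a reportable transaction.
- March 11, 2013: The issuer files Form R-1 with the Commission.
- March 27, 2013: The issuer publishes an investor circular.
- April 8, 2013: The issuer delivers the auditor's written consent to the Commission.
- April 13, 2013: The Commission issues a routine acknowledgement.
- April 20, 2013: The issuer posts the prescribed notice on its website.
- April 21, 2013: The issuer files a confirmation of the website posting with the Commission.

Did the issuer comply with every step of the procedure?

No

Step 1 — counting 61 days from January 4, 2013 (when the transaction closes) gives a deadline of March 6, 2013; done March 11, 2013 — 5 days late.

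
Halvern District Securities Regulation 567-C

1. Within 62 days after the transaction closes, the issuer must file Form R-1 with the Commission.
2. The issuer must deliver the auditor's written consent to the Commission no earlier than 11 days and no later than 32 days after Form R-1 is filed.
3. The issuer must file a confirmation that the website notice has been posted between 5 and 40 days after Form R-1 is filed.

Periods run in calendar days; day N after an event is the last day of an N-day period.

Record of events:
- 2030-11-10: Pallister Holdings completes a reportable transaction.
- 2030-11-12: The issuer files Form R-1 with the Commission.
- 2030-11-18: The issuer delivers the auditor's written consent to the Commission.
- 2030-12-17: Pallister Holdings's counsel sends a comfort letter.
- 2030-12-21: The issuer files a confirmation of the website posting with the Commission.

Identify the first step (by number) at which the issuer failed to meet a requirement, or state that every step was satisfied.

Step 2

Step 1 — counting 62 days from 2030-11-10 (when the transaction closes) gives a deadline of 2031-01-11; done 2030-11-12 — timely.
Step 2 — 11 and 32 days from 2030-11-12 (when Form R-1 is filed) are 2030-11-23 and 2030-12-14 respectively; done 2030-11-18 — 5 days before the window opened.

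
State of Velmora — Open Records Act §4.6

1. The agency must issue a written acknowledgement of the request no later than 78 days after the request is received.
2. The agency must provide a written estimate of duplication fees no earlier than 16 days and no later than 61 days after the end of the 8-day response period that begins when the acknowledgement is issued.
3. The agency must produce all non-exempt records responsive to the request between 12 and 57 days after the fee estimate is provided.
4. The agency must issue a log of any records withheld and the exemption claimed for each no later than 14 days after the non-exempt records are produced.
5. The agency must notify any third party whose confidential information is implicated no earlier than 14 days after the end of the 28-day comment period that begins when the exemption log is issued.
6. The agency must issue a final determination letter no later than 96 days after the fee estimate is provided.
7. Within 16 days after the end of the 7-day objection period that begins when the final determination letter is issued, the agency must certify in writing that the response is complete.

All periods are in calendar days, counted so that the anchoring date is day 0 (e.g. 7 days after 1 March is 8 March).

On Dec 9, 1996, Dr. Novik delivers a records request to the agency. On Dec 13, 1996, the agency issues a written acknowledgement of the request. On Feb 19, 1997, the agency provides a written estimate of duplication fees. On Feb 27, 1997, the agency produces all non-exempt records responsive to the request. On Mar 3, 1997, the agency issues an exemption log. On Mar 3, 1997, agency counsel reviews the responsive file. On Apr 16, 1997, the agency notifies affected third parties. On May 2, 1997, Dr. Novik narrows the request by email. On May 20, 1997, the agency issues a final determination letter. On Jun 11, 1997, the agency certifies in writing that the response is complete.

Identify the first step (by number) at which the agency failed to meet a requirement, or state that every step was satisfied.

Step 1: 78 days after Dec 9, 1996 (when the request is received) is Feb 25, 1997; completed Dec 13, 1996, before the deadline.
Step 2: the window is 16–61 days after Dec 21, 1996 (end of the 8-day response period, which began when the acknowledgement is issued on Dec 13, 1996), so Jan 6, 1997 through Feb 20, 1997; Feb 19, 1997 falls inside that range.
Step 3: the window is 12–57 days after Feb 19, 1997 (when the fee estimate is provided), so Mar 3, 1997 through Apr 17, 1997; done Feb 27, 1997 — 4 days before the window opened.

Step 3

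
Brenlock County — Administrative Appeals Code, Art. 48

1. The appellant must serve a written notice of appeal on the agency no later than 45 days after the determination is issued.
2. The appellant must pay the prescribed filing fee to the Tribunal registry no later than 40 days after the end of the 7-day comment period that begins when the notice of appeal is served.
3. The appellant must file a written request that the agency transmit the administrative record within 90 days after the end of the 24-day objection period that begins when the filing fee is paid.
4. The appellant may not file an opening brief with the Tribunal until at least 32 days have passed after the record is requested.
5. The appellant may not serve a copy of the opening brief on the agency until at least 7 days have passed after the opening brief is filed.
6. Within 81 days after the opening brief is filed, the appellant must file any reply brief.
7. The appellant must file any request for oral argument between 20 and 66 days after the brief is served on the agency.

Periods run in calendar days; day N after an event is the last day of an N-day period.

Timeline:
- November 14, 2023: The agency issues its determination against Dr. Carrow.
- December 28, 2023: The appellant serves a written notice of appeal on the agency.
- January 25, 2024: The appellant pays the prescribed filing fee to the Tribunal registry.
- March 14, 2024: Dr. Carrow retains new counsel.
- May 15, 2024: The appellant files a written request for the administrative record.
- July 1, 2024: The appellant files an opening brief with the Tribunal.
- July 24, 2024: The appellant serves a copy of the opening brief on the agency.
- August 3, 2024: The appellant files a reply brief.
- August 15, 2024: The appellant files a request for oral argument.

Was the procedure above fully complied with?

(1) due by November 14, 2023 + 45 days = December 29, 2023; done December 28, 2023 — timely.
(2) due by January 4, 2024 + 40 days = February 13, 2024; January 25, 2024 is within that limit.
(3) due by February 18, 2024 + 90 days = May 18, 2024; done May 15, 2024 — timely.
(4) permitted from May 15, 2024 + 32 days = June 16, 2024 onward; done July 1, 2024, after the minimum wait.
(5) permitted from July 1, 2024 + 7 days = July 8, 2024 onward; done July 24, 2024, after the minimum wait.
(6) due by July 1, 2024 + 81 days = September 20, 2024; August 3, 2024 is within that limit.
(7) the permitted window runs from July 24, 2024 + 20 = August 13, 2024 to July 24, 2024 + 66 = September 28, 2024; August 15, 2024 falls inside that range.

Yes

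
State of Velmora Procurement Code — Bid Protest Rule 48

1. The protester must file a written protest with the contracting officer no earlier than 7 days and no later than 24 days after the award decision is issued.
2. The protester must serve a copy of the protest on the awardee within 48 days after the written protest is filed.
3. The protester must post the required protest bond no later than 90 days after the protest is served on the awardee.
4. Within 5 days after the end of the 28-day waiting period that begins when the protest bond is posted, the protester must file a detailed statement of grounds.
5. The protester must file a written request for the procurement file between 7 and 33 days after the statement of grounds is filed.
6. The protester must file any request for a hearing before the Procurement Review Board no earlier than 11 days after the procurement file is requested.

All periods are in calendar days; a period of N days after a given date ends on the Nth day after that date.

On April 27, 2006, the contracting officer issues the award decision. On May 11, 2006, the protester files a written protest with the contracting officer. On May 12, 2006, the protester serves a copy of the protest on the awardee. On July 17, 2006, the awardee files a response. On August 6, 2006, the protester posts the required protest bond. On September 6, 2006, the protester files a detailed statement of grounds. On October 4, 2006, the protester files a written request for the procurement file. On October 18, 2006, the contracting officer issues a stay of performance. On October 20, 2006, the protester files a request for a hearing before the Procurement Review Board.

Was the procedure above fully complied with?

Yes

Step 1 — 7 and 24 days from April 27, 2006 (when the award decision is issued) are May 4, 2006 and May 21, 2006 respectively; done May 11, 2006 — within the window.
Step 2 — counting 48 days from May 11, 2006 (when the written protest is filed) gives a deadline of June 28, 2006; May 12, 2006 is within that limit.
Step 3 — counting 90 days from May 12, 2006 (when the protest is served on the awardee) gives a deadline of August 10, 2006; completed August 6, 2006, before the deadline.
Step 4 — counting 5 days from September 3, 2006 (end of the 28-day waiting period, which began when the protest bond is posted on August 6, 2006) gives a deadline of September 8, 2006; September 6, 2006 is within that limit.
Step 5 — 7 and 33 days from September 6, 2006 (when the statement of grounds is filed) are September 13, 2006 and October 9, 2006 respectively; done October 4, 2006, which is between those dates.
Step 6 — must wait 11 days from October 4, 2006 (when the procurement file is requested), so not before October 15, 2006; done October 20, 2006, after the minimum wait.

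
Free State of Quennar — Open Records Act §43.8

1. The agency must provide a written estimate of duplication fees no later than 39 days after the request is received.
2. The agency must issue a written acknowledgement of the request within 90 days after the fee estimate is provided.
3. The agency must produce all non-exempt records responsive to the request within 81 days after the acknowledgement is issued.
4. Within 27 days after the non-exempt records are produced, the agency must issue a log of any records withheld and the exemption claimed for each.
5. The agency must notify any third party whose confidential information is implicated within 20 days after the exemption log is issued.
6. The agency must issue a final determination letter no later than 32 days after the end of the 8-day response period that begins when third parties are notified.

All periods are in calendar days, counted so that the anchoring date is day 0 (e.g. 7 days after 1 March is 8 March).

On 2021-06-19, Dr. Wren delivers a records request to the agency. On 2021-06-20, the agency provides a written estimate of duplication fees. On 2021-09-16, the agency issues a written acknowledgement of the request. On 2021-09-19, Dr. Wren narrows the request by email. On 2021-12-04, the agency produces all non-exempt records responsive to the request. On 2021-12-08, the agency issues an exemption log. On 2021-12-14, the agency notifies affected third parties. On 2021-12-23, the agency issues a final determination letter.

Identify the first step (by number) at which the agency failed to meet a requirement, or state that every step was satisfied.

Step 1 — counting 39 days from 2021-06-19 (when the request is received) gives a deadline of 2021-07-28; 2021-06-20 is within that limit.
Step 2 — counting 90 days from 2021-06-20 (when the fee estimate is provided) gives a deadline of 2021-09-18; 2021-09-16 is within that limit.
Step 3 — counting 81 days from 2021-09-16 (when the acknowledgement is issued) gives a deadline of 2021-12-06; done 2021-12-04 — timely.
Step 4 — counting 27 days from 2021-12-04 (when the non-exempt records are produced) gives a deadline of 2021-12-31; 2021-12-08 is within that limit.
Step 5 — counting 20 days from 2021-12-08 (when the exemption log is issued) gives a deadline of 2021-12-28; done 2021-12-14 — timely.
Step 6 — counting 32 days from 2021-12-22 (end of the 8-day response period, which began when third parties are notified on 2021-12-14) gives a deadline of 2022-01-23; completed 2021-12-23, before the deadline.

None — every step was satisfied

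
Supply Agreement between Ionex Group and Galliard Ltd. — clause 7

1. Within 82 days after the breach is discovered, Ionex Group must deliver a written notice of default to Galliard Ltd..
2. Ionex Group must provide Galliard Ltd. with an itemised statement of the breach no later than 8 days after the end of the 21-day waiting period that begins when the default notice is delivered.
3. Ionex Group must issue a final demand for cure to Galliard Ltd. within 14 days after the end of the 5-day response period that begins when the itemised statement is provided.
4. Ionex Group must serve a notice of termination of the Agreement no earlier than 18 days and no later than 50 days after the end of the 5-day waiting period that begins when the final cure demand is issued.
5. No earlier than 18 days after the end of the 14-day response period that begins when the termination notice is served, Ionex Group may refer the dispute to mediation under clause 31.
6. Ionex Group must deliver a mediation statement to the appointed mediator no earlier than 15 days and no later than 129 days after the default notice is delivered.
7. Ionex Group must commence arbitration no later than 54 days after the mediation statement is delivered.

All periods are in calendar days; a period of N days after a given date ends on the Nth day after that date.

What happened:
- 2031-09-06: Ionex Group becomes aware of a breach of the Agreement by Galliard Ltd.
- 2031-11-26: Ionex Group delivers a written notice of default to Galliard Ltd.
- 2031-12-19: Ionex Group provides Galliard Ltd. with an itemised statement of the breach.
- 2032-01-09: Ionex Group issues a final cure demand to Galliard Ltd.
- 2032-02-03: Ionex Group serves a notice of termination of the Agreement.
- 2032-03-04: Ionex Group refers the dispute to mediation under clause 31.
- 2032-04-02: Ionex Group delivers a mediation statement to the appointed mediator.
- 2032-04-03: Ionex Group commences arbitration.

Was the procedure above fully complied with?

(1) due by 2031-09-06 + 82 days = 2031-11-27; done 2031-11-26 — timely.
(2) due by 2031-12-17 + 8 days = 2031-12-25; done 2031-12-19 — timely.
(3) due by 2031-12-24 + 14 days = 2032-01-07; done 2032-01-09 — 2 days late.
Later steps need not be reached.

No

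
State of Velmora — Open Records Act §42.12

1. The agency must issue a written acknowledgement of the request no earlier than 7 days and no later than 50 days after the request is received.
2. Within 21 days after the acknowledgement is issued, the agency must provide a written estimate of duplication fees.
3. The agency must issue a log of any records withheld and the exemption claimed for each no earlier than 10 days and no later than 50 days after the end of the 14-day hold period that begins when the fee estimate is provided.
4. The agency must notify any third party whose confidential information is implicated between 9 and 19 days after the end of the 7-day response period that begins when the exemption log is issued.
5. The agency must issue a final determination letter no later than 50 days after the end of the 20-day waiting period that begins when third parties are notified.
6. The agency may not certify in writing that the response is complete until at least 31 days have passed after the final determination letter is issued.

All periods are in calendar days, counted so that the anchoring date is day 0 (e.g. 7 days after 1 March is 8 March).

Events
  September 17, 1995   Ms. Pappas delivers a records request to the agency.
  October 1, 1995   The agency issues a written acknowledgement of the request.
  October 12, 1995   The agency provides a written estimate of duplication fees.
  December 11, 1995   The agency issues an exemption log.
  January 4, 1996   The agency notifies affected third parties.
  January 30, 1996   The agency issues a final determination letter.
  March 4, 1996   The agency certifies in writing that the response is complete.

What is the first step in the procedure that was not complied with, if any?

(1) the permitted window runs from September 17, 1995 + 7 = September 24, 1995 to September 17, 1995 + 50 = November 6, 1995; done October 1, 1995, which is between those dates.
(2) due by October 1, 1995 + 21 days = October 22, 1995; done October 12, 1995 — timely.
(3) the permitted window runs from October 26, 1995 + 10 = November 5, 1995 to October 26, 1995 + 50 = December 15, 1995; done December 11, 1995 — within the window.
(4) the permitted window runs from December 18, 1995 + 9 = December 27, 1995 to December 18, 1995 + 19 = January 6, 1996; done January 4, 1996, which is between those dates.
(5) due by January 24, 1996 + 50 days = March 14, 1996; done January 30, 1996 — timely.
(6) permitted from January 30, 1996 + 31 days = March 1, 1996 onward; done March 4, 1996, after the minimum wait.

None — every step was satisfied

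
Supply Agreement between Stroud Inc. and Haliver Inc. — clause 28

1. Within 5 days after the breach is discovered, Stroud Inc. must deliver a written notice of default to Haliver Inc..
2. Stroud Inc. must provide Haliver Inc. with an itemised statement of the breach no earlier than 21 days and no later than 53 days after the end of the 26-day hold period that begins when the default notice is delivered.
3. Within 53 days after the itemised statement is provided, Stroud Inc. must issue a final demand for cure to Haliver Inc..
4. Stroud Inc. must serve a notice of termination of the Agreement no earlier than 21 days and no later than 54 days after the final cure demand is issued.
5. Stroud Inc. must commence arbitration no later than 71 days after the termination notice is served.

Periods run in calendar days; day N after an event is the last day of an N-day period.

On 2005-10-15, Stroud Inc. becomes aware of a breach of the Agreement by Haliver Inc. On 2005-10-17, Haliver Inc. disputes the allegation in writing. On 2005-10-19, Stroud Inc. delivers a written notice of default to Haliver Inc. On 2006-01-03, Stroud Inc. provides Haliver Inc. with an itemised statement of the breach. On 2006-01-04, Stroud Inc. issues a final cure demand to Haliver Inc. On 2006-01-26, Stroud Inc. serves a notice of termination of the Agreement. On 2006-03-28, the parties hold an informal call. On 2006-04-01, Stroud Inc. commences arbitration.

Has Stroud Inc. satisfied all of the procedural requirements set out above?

Step 1: 5 days after 2005-10-15 (when the breach is discovered) is 2005-10-20; completed 2005-10-19, before the deadline.
Step 2: the window is 21–53 days after 2005-11-14 (end of the 26-day hold period, which began when the default notice is delivered on 2005-10-19), so 2005-12-05 through 2006-01-06; done 2006-01-03 — within the window.
Step 3: 53 days after 2006-01-03 (when the itemised statement is provided) is 2006-02-25; done 2006-01-04 — timely.
Step 4: the window is 21–54 days after 2006-01-04 (when the final cure demand is issued), so 2006-01-25 through 2006-02-27; done 2006-01-26 — within the window.
Step 5: 71 days after 2006-01-26 (when the termination notice is served) is 2006-04-07; 2006-04-01 is within that limit.

Yes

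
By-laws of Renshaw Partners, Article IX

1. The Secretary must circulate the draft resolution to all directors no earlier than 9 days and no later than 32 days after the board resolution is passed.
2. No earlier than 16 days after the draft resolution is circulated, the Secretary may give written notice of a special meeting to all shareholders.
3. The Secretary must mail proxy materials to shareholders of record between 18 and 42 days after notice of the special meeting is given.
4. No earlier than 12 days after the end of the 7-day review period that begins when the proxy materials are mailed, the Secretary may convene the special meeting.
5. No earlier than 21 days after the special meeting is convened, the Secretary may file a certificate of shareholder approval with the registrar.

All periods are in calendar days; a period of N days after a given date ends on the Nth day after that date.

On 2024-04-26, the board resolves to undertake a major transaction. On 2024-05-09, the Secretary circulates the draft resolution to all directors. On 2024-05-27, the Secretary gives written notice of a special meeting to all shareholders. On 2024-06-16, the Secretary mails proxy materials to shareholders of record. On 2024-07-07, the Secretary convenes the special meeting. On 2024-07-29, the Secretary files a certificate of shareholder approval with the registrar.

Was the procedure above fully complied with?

(1) the permitted window runs from 2024-04-26 + 9 = 2024-05-05 to 2024-04-26 + 32 = 2024-05-28; done 2024-05-09, which is between those dates.
(2) permitted from 2024-05-09 + 16 days = 2024-05-25 onward; done 2024-05-27 — permitted.
(3) the permitted window runs from 2024-05-27 + 18 = 2024-06-14 to 2024-05-27 + 42 = 2024-07-08; 2024-06-16 falls inside that range.
(4) permitted from 2024-06-23 + 12 days = 2024-07-05 onward; done 2024-07-07, after the minimum wait.
(5) permitted from 2024-07-07 + 21 days = 2024-07-28 onward; done 2024-07-29, after the minimum wait.

Yes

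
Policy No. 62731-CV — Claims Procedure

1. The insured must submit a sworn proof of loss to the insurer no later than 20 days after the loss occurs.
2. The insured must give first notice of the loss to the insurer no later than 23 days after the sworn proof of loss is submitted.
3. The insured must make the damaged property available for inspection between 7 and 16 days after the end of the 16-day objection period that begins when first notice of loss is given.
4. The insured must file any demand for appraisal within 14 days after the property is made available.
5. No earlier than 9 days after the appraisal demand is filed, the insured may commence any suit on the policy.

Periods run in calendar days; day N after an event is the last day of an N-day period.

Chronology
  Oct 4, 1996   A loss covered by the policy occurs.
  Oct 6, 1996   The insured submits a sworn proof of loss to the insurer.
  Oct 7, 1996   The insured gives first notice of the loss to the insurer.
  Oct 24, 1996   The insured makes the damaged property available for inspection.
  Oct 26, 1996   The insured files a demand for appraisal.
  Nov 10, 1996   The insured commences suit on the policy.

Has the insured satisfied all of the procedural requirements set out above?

No

Step 1 — counting 20 days from Oct 4, 1996 (when the loss occurs) gives a deadline of Oct 24, 1996; done Oct 6, 1996 — timely.
Step 2 — counting 23 days from Oct 6, 1996 (when the sworn proof of loss is submitted) gives a deadline of Oct 29, 1996; done Oct 7, 1996 — timely.
Step 3 — 7 and 16 days from Oct 23, 1996 (end of the 16-day objection period, which began when first notice of loss is given on Oct 7, 1996) are Oct 30, 1996 and Nov 8, 1996 respectively; Oct 24, 1996 is 6 days too early.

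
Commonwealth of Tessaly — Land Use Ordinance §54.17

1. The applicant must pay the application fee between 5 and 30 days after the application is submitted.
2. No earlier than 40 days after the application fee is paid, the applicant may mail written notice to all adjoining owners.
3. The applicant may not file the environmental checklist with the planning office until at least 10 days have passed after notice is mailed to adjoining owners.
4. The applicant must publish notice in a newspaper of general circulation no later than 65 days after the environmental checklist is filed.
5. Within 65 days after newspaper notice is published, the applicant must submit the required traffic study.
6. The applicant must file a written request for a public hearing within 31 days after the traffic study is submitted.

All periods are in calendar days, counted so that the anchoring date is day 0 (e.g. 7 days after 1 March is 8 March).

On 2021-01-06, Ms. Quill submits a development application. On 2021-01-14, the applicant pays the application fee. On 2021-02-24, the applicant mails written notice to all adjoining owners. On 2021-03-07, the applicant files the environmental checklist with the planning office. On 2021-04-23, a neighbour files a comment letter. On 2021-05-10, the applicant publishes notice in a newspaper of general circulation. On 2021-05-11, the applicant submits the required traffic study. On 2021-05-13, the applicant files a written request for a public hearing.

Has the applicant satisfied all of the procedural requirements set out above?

(1) the permitted window runs from 2021-01-06 + 5 = 2021-01-11 to 2021-01-06 + 30 = 2021-02-05; done 2021-01-14, which is between those dates.
(2) permitted from 2021-01-14 + 40 days = 2021-02-23 onward; done 2021-02-24, after the minimum wait.
(3) permitted from 2021-02-24 + 10 days = 2021-03-06 onward; 2021-03-07 is on or after that date.
(4) due by 2021-03-07 + 65 days = 2021-05-11; 2021-05-10 is within that limit.
(5) due by 2021-05-10 + 65 days = 2021-07-14; 2021-05-11 is within that limit.
(6) due by 2021-05-11 + 31 days = 2021-06-11; done 2021-05-13 — timely.

Yes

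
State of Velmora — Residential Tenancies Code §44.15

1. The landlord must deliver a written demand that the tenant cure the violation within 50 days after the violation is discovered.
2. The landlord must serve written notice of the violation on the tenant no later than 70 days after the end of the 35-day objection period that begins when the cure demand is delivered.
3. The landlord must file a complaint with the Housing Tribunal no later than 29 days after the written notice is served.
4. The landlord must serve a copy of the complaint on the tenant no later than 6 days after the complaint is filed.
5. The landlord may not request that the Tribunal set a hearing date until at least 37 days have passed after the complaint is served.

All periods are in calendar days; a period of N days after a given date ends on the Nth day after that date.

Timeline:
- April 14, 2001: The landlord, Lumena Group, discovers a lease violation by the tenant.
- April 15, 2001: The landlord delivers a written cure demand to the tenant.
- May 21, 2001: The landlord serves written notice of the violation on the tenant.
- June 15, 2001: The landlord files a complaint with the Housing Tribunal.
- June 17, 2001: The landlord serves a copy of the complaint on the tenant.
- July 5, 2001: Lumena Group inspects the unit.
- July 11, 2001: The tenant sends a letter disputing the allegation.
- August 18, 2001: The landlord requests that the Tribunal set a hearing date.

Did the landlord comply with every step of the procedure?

Yes

Step 1 — counting 50 days from April 14, 2001 (when the violation is discovered) gives a deadline of June 3, 2001; completed April 15, 2001, before the deadline.
Step 2 — counting 70 days from May 20, 2001 (end of the 35-day objection period, which began when the cure demand is delivered on April 15, 2001) gives a deadline of July 29, 2001; done May 21, 2001 — timely.
Step 3 — counting 29 days from May 21, 2001 (when the written notice is served) gives a deadline of June 19, 2001; done June 15, 2001 — timely.
Step 4 — counting 6 days from June 15, 2001 (when the complaint is filed) gives a deadline of June 21, 2001; done June 17, 2001 — timely.
Step 5 — must wait 37 days from June 17, 2001 (when the complaint is served), so not before July 24, 2001; done August 18, 2001, after the minimum wait.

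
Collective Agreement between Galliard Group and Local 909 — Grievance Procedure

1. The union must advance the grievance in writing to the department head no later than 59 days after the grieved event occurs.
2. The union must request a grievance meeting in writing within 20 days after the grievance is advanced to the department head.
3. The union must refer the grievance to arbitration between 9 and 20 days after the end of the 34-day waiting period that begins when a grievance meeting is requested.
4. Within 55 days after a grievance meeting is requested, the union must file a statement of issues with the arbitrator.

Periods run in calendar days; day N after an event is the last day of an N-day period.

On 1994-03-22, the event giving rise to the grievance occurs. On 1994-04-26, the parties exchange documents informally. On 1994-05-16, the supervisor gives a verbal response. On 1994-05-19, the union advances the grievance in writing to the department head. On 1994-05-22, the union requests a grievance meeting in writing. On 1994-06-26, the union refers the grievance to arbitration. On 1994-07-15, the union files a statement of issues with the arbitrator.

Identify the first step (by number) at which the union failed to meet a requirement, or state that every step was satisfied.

Step 1 — counting 59 days from 1994-03-22 (when the grieved event occurs) gives a deadline of 1994-05-20; done 1994-05-19 — timely.
Step 2 — counting 20 days from 1994-05-19 (when the grievance is advanced to the department head) gives a deadline of 1994-06-08; 1994-05-22 is within that limit.
Step 3 — 9 and 20 days from 1994-06-25 (end of the 34-day waiting period, which began when a grievance meeting is requested on 1994-05-22) are 1994-07-04 and 1994-07-15 respectively; done 1994-06-26 — 8 days before the window opened.
No need to go further; step 3 was not satisfied.

Step 3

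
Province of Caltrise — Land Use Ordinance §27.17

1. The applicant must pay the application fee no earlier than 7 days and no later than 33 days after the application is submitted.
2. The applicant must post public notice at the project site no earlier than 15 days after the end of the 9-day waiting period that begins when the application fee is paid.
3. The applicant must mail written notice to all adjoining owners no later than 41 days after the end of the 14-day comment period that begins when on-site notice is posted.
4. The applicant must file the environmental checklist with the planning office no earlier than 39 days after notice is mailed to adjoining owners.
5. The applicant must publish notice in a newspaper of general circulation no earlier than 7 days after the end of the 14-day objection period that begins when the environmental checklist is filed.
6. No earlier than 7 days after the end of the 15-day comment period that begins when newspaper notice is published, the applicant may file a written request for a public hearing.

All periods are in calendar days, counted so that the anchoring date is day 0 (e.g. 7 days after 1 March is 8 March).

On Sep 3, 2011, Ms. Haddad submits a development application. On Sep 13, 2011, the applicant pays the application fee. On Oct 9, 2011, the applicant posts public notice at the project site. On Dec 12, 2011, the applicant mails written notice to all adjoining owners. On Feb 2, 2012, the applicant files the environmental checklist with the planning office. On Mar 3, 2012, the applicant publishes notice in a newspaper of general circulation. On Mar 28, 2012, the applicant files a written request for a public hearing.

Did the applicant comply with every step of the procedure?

Step 1: the window is 7–33 days after Sep 3, 2011 (when the application is submitted), so Sep 10, 2011 through Oct 6, 2011; done Sep 13, 2011 — within the window.
Step 2: the earliest permitted date is 15 days after Sep 22, 2011 (end of the 9-day waiting period, which began when the application fee is paid on Sep 13, 2011), i.e. Oct 7, 2011; Oct 9, 2011 is on or after that date.
Step 3: 41 days after Oct 23, 2011 (end of the 14-day comment period, which began when on-site notice is posted on Oct 9, 2011) is Dec 3, 2011; done Dec 12, 2011 — 9 days late.
That is the first point of non-compliance.

No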